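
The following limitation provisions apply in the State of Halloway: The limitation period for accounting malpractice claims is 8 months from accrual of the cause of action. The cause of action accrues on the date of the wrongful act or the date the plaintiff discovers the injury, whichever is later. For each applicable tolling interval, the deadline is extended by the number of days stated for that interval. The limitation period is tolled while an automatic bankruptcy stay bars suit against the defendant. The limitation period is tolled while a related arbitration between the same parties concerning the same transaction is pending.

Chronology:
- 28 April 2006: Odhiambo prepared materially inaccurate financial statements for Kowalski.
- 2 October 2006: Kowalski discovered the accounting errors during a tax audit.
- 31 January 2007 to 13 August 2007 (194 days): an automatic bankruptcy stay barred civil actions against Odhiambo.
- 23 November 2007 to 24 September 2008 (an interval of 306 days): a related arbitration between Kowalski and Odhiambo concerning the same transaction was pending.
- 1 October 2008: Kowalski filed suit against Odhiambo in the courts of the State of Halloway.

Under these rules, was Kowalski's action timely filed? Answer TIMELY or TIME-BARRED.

TIMELY

Because discovery on 2 October 2006 post-dates the 28 April 2006 act, accrual under the later-of rule falls on 2 October 2006.
Adding the 8 months base period to 2 October 2006 gives a deadline of 2 June 2007, before any tolling.
The period was tolled for 194 days by the automatic bankruptcy stay (31 January 2007 to 13 August 2007), pushing the deadline to 13 December 2007.
The period was tolled for 306 days by the pending related arbitration (23 November 2007 to 24 September 2008), pushing the deadline to 14 October 2008.
The 1 October 2008 filing precedes the 14 October 2008 deadline; the claim is timely.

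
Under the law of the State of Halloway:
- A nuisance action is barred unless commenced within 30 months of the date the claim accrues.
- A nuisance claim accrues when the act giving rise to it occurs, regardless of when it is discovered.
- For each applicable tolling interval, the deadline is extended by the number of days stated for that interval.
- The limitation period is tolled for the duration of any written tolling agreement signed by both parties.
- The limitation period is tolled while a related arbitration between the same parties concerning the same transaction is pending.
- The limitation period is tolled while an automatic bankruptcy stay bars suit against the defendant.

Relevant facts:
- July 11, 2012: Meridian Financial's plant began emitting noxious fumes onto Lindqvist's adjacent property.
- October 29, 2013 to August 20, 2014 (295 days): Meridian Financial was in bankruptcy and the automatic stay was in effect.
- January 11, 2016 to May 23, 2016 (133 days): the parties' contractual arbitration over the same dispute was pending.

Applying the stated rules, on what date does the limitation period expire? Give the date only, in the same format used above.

November 2, 2015

The claim accrued on July 11, 2012, the date of the act.
30 months from July 11, 2012 is January 11, 2015.
The period was tolled for 295 days by the automatic bankruptcy stay (October 29, 2013 to August 20, 2014), pushing the deadline to November 2, 2015.
The pending related arbitration starting January 11, 2016 came too late — the period had run on November 2, 2015 — and so does not extend the deadline.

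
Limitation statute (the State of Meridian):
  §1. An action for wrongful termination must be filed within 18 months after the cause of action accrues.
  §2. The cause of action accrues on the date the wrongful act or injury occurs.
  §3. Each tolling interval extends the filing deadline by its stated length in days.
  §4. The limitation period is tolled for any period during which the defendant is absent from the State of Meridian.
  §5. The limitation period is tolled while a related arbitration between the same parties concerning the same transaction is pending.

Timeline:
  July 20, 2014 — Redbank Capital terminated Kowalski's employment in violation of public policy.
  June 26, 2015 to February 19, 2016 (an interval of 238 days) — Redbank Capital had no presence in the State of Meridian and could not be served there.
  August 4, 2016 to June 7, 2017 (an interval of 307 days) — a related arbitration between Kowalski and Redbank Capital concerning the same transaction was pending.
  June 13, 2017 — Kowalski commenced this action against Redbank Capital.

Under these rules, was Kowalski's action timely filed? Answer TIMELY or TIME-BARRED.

The claim accrued on July 20, 2014, when the wrongful act occurred.
Adding the 18 months base period to July 20, 2014 gives a deadline of January 20, 2016, before any tolling.
The defendant's absence from the jurisdiction from June 26, 2015 to February 19, 2016 tolled the period for 238 days, extending the deadline to September 14, 2016.
Because the pending related arbitration ran from August 4, 2016 to June 7, 2017, the deadline is extended by 307 days to July 18, 2017.
Filing on June 13, 2017 beat the July 18, 2017 deadline — the action is timely.

TIMELY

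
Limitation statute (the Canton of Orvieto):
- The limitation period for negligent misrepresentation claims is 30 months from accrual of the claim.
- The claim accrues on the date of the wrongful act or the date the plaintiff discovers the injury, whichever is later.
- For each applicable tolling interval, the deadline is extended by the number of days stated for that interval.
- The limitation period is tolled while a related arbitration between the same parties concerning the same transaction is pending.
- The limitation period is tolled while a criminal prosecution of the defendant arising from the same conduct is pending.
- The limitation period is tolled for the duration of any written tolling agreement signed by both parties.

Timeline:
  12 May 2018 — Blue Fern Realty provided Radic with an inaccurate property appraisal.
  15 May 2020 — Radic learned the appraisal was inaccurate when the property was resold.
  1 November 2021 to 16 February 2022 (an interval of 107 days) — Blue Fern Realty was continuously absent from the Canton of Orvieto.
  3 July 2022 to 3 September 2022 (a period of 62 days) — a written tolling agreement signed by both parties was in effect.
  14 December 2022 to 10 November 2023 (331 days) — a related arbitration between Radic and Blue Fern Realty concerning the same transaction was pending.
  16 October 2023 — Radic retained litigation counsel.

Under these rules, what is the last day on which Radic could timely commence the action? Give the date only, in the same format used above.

13 December 2023

The claim accrued on 15 May 2020 — the later of the 12 May 2018 act and the 15 May 2020 discovery.
The untolled deadline — 30 months after 15 May 2020 — is 15 November 2022.
The written tolling agreement from 3 July 2022 to 3 September 2022 tolled the period for 62 days, extending the deadline to 16 January 2023.
Because the pending related arbitration ran from 14 December 2022 to 10 November 2023, the deadline is extended by 331 days to 13 December 2023.
The defendant's absence from the jurisdiction from 1 November 2021 to 16 February 2022 does not toll the period, because no stated rule makes the defendant's absence a tolling event.
Nothing else in the chronology tolls or restarts the period.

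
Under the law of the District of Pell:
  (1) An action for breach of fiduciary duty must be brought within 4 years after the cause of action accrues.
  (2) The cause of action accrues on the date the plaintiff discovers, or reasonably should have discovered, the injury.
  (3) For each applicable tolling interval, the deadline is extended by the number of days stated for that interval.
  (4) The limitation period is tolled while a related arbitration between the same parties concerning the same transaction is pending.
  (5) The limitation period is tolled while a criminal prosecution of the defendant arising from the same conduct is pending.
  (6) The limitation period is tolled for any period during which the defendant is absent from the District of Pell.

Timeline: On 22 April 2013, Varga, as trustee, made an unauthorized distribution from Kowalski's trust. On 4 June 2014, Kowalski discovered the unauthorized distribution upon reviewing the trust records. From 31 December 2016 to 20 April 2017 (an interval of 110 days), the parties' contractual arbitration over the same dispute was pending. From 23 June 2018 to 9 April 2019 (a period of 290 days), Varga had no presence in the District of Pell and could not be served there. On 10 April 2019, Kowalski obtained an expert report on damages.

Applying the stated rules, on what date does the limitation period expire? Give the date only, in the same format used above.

9 July 2019

Under the discovery rule, the claim accrued on 4 June 2014, when Kowalski discovered the injury — not on the 22 April 2013 date of the underlying act.
Adding the 4 years base period to 4 June 2014 gives a deadline of 4 June 2018, before any tolling.
The period was tolled for 110 days by the pending related arbitration (31 December 2016 to 20 April 2017), pushing the deadline to 22 September 2018.
The period was tolled for 290 days by the defendant's absence from the jurisdiction (23 June 2018 to 9 April 2019), pushing the deadline to 9 July 2019.
The other events in the timeline have no effect on the limitation period under the stated rules.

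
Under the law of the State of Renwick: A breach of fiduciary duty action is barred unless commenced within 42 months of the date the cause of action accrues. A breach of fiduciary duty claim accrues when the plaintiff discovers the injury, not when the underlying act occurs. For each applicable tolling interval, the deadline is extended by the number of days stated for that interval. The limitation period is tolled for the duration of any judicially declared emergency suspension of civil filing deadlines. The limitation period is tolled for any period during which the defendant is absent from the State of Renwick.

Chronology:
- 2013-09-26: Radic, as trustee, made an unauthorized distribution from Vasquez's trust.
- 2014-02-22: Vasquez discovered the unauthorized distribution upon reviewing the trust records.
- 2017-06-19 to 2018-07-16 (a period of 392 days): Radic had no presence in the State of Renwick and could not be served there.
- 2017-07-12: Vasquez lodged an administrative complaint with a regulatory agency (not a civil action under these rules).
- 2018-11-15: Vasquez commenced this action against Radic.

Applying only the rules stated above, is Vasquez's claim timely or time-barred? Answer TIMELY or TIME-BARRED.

TIME-BARRED

Under the discovery rule, the claim accrued on 2014-02-22, when Vasquez discovered the injury — not on the 2013-09-26 date of the underlying act.
The untolled deadline — 42 months after 2014-02-22 — is 2017-08-22.
The period was tolled for 392 days by the defendant's absence from the jurisdiction (2017-06-19 to 2018-07-16), pushing the deadline to 2018-09-18.
The other events in the timeline have no effect on the limitation period under the stated rules.
Filing on 2018-11-15 missed the 2018-09-18 deadline — the action is time-barred.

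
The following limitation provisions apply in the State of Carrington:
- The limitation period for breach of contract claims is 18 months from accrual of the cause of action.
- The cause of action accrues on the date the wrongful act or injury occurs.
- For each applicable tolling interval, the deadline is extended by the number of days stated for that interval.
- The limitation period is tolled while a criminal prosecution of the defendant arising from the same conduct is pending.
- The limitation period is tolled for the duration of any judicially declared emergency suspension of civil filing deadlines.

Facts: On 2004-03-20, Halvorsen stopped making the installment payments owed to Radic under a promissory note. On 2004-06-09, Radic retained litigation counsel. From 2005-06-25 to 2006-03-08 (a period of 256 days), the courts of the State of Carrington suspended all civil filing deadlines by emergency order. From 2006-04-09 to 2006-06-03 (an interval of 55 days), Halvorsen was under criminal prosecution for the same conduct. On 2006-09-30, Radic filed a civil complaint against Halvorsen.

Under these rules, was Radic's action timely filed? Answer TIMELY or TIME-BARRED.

The cause of action accrued on 2004-03-20, the date of the act.
Adding the 18 months base period to 2004-03-20 gives a deadline of 2005-09-20, before any tolling.
The emergency suspension of filing deadlines from 2005-06-25 to 2006-03-08 tolled the period for 256 days, extending the deadline to 2006-06-03.
The pending criminal prosecution from 2006-04-09 to 2006-06-03 tolled the period for 55 days, extending the deadline to 2006-07-28.
Nothing else in the chronology tolls or restarts the period.
Radic filed on 2006-09-30, after the 2006-07-28 deadline, so the action is time-barred.

TIME-BARRED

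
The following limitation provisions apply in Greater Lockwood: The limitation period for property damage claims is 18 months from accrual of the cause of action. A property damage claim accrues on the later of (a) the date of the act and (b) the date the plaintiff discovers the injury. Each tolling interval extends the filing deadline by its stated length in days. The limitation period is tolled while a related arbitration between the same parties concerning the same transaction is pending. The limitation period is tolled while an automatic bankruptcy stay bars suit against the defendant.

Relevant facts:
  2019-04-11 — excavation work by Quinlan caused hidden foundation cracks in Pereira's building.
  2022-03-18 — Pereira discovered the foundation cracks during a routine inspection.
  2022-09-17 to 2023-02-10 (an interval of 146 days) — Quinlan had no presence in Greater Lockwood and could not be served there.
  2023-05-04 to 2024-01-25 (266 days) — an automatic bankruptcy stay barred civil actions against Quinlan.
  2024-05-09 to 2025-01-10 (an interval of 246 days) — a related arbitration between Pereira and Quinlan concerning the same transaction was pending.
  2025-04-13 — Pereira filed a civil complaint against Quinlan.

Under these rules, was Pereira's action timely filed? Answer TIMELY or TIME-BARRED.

TIME-BARRED

Taking the later of the act (2019-04-11) and discovery (2022-03-18), the claim accrued on 2022-03-18.
The untolled deadline — 18 months after 2022-03-18 — is 2023-09-18.
Because the automatic bankruptcy stay ran from 2023-05-04 to 2024-01-25, the deadline is extended by 266 days to 2024-06-10.
Because the pending related arbitration ran from 2024-05-09 to 2025-01-10, the deadline is extended by 246 days to 2025-02-11.
Although the defendant's absence ran from 2022-09-17 to 2023-02-10, the stated rules do not make that a tolling event, so it is disregarded.
The 2025-04-13 filing falls after the 2025-02-11 deadline; the claim is time-barred.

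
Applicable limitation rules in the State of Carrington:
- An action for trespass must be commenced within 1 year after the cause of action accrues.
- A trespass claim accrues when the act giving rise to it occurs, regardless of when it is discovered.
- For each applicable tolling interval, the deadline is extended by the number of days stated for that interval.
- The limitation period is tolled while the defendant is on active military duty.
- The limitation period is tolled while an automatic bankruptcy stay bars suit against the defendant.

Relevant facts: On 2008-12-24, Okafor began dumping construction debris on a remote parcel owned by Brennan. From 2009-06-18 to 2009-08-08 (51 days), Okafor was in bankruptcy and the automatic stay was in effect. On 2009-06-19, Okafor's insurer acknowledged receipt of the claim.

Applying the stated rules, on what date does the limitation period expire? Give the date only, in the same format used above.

2010-02-13

The cause of action accrued on 2008-12-24, the date of the act.
Adding the 1 year base period to 2008-12-24 gives a deadline of 2009-12-24, before any tolling.
The period was tolled for 51 days by the automatic bankruptcy stay (2009-06-18 to 2009-08-08), pushing the deadline to 2010-02-13.
None of the other events listed affects the running of the period under the stated rules.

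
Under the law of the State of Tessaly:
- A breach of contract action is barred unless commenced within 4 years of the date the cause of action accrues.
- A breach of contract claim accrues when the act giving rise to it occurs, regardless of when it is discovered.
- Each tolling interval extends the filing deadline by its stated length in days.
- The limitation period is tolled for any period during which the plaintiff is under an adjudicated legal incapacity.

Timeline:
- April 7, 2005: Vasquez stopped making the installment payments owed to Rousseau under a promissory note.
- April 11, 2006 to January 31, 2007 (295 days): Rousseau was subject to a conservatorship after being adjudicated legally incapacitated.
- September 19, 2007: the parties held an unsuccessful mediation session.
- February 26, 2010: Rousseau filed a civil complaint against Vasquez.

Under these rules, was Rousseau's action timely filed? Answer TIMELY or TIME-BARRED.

The limitation period began to run on April 7, 2005.
The untolled deadline — 4 years after April 7, 2005 — is April 7, 2009.
Because the plaintiff's legal incapacity ran from April 11, 2006 to January 31, 2007, the deadline is extended by 295 days to January 27, 2010.
The other events in the timeline have no effect on the limitation period under the stated rules.
Rousseau filed on February 26, 2010, after the January 27, 2010 deadline, so the action is time-barred.

TIME-BARRED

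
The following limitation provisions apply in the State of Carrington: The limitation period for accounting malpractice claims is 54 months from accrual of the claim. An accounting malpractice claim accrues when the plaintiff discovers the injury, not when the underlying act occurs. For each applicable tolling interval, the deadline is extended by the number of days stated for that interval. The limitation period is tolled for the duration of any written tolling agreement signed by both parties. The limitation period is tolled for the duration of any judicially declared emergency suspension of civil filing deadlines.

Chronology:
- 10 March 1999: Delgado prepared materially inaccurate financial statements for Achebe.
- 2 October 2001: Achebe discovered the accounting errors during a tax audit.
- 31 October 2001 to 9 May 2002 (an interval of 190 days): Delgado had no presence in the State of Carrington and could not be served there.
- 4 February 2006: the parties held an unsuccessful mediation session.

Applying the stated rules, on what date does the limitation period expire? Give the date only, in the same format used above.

The claim did not accrue until Achebe discovered the injury on 2 October 2001; the 10 March 1999 act date does not start the clock under the stated rule.
54 months from 2 October 2001 is 2 April 2006.
No stated provision tolls the period for the defendant's absence, so the interval from 31 October 2001 to 9 May 2002 has no effect on the deadline.
Nothing else in the chronology tolls or restarts the period.

2 April 2006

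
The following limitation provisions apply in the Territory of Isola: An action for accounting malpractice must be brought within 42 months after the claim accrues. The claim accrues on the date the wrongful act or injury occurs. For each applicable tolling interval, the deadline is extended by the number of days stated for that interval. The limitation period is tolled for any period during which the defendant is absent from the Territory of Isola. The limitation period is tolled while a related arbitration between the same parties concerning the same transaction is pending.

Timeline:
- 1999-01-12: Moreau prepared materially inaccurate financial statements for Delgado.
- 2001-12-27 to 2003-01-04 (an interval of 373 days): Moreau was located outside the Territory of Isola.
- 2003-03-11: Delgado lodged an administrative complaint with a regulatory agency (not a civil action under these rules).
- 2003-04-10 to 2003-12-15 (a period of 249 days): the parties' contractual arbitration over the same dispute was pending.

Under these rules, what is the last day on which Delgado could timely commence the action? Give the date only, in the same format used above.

The limitation period began to run on 1999-01-12.
42 months from 1999-01-12 is 2002-07-12.
Because the defendant's absence from the jurisdiction ran from 2001-12-27 to 2003-01-04, the deadline is extended by 373 days to 2003-07-20.
The period was tolled for 249 days by the pending related arbitration (2003-04-10 to 2003-12-15), pushing the deadline to 2004-03-25.
None of the other events listed affects the running of the period under the stated rules.

2004-03-25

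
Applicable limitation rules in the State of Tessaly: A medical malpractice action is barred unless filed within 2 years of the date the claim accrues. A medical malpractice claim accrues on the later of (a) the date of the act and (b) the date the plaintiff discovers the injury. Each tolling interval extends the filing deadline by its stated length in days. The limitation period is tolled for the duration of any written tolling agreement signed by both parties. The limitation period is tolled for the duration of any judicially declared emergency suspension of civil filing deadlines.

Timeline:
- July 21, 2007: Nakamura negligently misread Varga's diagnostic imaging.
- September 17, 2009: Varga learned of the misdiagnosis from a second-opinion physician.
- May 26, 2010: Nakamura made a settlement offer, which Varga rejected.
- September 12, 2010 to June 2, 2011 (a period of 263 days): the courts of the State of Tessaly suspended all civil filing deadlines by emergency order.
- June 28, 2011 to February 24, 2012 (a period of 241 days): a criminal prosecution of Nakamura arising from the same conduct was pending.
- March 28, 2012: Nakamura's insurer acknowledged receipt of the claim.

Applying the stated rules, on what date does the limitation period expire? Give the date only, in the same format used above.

Because discovery on September 17, 2009 post-dates the July 21, 2007 act, accrual under the later-of rule falls on September 17, 2009.
The untolled deadline — 2 years after September 17, 2009 — is September 17, 2011.
The emergency suspension of filing deadlines from September 12, 2010 to June 2, 2011 tolled the period for 263 days, extending the deadline to June 6, 2012.
The pending criminal prosecution from June 28, 2011 to February 24, 2012 does not toll the period, because no stated rule makes a criminal prosecution a tolling event.
None of the other events listed affects the running of the period under the stated rules.

June 6, 2012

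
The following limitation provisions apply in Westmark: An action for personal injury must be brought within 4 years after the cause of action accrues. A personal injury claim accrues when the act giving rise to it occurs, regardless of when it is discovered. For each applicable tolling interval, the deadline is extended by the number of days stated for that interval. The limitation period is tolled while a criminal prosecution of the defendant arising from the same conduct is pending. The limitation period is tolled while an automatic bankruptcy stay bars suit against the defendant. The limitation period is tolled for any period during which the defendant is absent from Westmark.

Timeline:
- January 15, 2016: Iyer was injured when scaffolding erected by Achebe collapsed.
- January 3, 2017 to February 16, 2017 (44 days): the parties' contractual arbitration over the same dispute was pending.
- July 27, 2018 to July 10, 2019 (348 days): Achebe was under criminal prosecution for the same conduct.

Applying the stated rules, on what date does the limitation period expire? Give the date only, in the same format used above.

December 28, 2020

The cause of action accrued on January 15, 2016, the date of the act.
The untolled deadline — 4 years after January 15, 2016 — is January 15, 2020.
The period was tolled for 348 days by the pending criminal prosecution (July 27, 2018 to July 10, 2019), pushing the deadline to December 28, 2020.
Although a pending arbitration ran from January 3, 2017 to February 16, 2017, the stated rules do not make that a tolling event, so it is disregarded.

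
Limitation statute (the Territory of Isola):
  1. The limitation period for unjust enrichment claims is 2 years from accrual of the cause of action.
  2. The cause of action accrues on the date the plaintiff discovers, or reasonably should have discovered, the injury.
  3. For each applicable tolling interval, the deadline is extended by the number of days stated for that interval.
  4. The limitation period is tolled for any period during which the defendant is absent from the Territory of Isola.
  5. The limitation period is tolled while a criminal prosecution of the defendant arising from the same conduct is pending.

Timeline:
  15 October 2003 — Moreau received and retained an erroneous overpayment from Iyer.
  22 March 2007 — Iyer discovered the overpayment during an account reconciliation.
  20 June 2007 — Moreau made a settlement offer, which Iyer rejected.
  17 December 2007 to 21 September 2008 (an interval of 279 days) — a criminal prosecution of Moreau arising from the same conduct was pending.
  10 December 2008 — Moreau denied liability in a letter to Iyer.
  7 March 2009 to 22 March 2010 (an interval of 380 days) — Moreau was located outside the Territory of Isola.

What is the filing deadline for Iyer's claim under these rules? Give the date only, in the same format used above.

10 January 2011

The claim did not accrue until Iyer discovered the injury on 22 March 2007; the 15 October 2003 act date does not start the clock under the stated rule.
2 years from 22 March 2007 is 22 March 2009.
The period was tolled for 279 days by the pending criminal prosecution (17 December 2007 to 21 September 2008), pushing the deadline to 26 December 2009.
Because the defendant's absence from the jurisdiction ran from 7 March 2009 to 22 March 2010, the deadline is extended by 380 days to 10 January 2011.
Nothing else in the chronology tolls or restarts the period.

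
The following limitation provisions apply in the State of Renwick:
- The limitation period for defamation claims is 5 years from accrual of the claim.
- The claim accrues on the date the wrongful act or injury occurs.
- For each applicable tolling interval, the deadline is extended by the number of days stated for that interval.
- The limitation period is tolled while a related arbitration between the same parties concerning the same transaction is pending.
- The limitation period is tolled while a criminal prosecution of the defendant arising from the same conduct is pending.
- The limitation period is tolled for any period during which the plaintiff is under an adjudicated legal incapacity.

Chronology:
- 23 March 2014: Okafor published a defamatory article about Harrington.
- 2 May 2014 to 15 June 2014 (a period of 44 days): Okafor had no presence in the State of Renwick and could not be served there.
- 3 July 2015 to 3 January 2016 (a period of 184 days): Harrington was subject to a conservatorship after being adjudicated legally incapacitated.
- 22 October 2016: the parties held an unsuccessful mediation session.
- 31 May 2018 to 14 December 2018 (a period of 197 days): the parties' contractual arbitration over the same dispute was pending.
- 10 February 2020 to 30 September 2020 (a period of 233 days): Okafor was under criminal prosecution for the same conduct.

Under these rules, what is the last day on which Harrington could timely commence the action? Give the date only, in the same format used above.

26 November 2020

The limitation period began to run on 23 March 2014.
5 years from 23 March 2014 is 23 March 2019.
The period was tolled for 184 days by the plaintiff's legal incapacity (3 July 2015 to 3 January 2016), pushing the deadline to 23 September 2019.
The pending related arbitration from 31 May 2018 to 14 December 2018 tolled the period for 197 days, extending the deadline to 7 April 2020.
Because the pending criminal prosecution ran from 10 February 2020 to 30 September 2020, the deadline is extended by 233 days to 26 November 2020.
No stated provision tolls the period for the defendant's absence, so the interval from 2 May 2014 to 15 June 2014 has no effect on the deadline.
Nothing else in the chronology tolls or restarts the period.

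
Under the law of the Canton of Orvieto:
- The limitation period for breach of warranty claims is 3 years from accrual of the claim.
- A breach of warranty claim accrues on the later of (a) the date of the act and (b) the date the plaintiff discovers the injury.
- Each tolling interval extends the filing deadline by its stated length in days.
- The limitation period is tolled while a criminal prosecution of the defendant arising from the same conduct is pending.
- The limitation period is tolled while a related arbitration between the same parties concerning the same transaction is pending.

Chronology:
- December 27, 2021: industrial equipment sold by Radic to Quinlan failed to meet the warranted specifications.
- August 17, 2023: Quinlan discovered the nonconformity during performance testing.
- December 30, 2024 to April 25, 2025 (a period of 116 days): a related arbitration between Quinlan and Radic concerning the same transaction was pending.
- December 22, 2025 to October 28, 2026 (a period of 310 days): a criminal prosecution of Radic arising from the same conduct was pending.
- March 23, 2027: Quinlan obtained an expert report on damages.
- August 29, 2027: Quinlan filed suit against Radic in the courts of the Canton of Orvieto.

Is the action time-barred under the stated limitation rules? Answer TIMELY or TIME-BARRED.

TIMELY

The claim accrued on August 17, 2023 — the later of the December 27, 2021 act and the August 17, 2023 discovery.
The untolled deadline — 3 years after August 17, 2023 — is August 17, 2026.
Because the pending related arbitration ran from December 30, 2024 to April 25, 2025, the deadline is extended by 116 days to December 11, 2026.
The period was tolled for 310 days by the pending criminal prosecution (December 22, 2025 to October 28, 2026), pushing the deadline to October 17, 2027.
Nothing else in the chronology tolls or restarts the period.
Filing on August 29, 2027 beat the October 17, 2027 deadline — the action is timely.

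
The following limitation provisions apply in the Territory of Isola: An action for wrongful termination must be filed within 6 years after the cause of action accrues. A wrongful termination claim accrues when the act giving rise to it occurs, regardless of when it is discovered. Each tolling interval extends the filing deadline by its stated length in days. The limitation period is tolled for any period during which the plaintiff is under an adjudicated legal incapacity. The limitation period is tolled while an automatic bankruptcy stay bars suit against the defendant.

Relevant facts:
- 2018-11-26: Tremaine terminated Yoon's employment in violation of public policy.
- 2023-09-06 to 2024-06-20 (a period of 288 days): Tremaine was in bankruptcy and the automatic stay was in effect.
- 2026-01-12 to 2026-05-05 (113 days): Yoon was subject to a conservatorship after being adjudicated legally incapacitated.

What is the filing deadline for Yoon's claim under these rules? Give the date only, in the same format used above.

The claim accrued on 2018-11-26, when the wrongful act occurred.
The untolled deadline — 6 years after 2018-11-26 — is 2024-11-26.
Because the automatic bankruptcy stay ran from 2023-09-06 to 2024-06-20, the deadline is extended by 288 days to 2025-09-10.
By the time the plaintiff's legal incapacity began on 2026-01-12, the limitation period had already expired on 2025-09-10; that interval cannot revive it.

2025-09-10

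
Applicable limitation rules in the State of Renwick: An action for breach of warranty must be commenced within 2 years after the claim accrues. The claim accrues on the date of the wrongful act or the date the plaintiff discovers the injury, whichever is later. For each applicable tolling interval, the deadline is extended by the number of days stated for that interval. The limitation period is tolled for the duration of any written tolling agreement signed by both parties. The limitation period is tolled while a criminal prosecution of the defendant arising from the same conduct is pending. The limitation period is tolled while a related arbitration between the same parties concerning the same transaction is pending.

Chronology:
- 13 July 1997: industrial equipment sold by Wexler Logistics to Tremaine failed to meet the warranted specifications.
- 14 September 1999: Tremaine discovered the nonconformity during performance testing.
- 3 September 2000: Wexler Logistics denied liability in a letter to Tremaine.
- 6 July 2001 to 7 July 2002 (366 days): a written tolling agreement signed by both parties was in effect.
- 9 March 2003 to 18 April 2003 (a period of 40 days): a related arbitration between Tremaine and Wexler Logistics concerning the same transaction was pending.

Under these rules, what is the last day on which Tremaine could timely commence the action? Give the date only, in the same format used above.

Taking the later of the act (13 July 1997) and discovery (14 September 1999), the claim accrued on 14 September 1999.
2 years from 14 September 1999 is 14 September 2001.
The period was tolled for 366 days by the written tolling agreement (6 July 2001 to 7 July 2002), pushing the deadline to 15 September 2002.
By the time the pending related arbitration began on 9 March 2003, the limitation period had already expired on 15 September 2002; that interval cannot revive it.
The other events in the timeline have no effect on the limitation period under the stated rules.

15 September 2002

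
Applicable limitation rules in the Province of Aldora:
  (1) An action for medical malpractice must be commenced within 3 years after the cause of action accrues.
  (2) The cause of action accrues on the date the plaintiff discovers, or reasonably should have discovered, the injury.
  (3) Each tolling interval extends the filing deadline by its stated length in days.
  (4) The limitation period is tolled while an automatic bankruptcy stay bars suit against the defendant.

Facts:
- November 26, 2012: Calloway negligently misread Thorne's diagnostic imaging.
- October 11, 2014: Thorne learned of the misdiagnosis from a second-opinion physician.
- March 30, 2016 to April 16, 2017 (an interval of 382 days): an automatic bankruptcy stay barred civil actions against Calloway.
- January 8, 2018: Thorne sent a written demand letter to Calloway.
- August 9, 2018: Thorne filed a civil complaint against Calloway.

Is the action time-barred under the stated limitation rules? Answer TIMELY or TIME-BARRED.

The claim did not accrue until Thorne discovered the injury on October 11, 2014; the November 26, 2012 act date does not start the clock under the stated rule.
The untolled deadline — 3 years after October 11, 2014 — is October 11, 2017.
Because the automatic bankruptcy stay ran from March 30, 2016 to April 16, 2017, the deadline is extended by 382 days to October 28, 2018.
None of the other events listed affects the running of the period under the stated rules.
Thorne filed on August 9, 2018, before the October 28, 2018 deadline, so the action is timely.

TIMELY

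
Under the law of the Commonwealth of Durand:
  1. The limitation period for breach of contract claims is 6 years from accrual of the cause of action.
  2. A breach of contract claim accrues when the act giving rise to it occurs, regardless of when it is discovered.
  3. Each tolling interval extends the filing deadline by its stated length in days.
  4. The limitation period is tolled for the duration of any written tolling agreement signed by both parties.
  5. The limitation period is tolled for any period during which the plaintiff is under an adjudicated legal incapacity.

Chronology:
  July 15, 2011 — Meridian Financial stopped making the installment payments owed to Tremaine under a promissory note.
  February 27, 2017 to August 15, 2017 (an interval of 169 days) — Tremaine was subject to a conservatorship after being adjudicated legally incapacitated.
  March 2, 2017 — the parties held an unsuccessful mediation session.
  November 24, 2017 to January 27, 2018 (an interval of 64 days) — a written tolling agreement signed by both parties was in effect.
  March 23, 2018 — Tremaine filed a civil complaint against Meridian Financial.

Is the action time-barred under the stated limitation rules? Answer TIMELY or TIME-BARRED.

TIME-BARRED

The cause of action accrued on July 15, 2011, the date of the act.
Adding the 6 years base period to July 15, 2011 gives a deadline of July 15, 2017, before any tolling.
The period was tolled for 169 days by the plaintiff's legal incapacity (February 27, 2017 to August 15, 2017), pushing the deadline to December 31, 2017.
The period was tolled for 64 days by the written tolling agreement (November 24, 2017 to January 27, 2018), pushing the deadline to March 5, 2018.
None of the other events listed affects the running of the period under the stated rules.
Tremaine filed on March 23, 2018, after the March 5, 2018 deadline, so the action is time-barred.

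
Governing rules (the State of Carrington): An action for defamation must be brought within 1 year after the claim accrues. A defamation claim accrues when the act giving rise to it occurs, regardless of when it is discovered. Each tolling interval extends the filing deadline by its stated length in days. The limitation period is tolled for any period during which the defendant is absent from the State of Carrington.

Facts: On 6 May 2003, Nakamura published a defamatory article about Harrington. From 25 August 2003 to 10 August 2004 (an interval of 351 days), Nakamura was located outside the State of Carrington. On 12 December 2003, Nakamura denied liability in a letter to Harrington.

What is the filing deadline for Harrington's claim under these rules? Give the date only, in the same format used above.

22 April 2005

The claim accrued on 6 May 2003, when the wrongful act occurred.
The untolled deadline — 1 year after 6 May 2003 — is 6 May 2004.
The period was tolled for 351 days by the defendant's absence from the jurisdiction (25 August 2003 to 10 August 2004), pushing the deadline to 22 April 2005.
Nothing else in the chronology tolls or restarts the period.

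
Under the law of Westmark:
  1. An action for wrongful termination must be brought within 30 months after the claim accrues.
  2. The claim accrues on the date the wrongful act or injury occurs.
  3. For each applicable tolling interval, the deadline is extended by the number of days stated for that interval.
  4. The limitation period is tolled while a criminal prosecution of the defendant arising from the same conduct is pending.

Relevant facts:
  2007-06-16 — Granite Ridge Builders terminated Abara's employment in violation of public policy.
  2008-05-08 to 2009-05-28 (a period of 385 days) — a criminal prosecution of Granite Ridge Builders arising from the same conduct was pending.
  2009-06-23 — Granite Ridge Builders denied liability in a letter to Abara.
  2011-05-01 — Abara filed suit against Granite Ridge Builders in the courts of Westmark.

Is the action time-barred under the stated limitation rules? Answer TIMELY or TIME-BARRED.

The limitation period began to run on 2007-06-16.
Adding the 30 months base period to 2007-06-16 gives a deadline of 2009-12-16, before any tolling.
The period was tolled for 385 days by the pending criminal prosecution (2008-05-08 to 2009-05-28), pushing the deadline to 2011-01-05.
The other events in the timeline have no effect on the limitation period under the stated rules.
The 2011-05-01 filing falls after the 2011-01-05 deadline; the claim is time-barred.

TIME-BARRED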